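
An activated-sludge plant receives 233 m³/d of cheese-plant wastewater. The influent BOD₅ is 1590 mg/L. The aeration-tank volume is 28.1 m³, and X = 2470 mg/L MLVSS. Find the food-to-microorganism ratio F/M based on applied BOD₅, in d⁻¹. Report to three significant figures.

F/M = applied load / biomass = Q·S₀/(V·X) = 233 × 1590 / (28.10 × 2470) = 5.338 d⁻¹.

F/M ≈ 5.34 d⁻¹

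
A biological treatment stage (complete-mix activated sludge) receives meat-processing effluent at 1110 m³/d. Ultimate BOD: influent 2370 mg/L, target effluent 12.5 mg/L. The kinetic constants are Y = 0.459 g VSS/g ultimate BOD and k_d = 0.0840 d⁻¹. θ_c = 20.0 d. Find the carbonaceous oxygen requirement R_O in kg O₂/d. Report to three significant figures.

R_O ≈ 1980 kg O₂/d

Correct the yield for decay: Y_obs = Y/(1 + k_d θ_c) = 0.459 / (1 + 0.0840 × 20.0) = 0.459 / 2.680 = 0.1713.
Q·(S₀ − S) = 1110 × (2370 − 12.5) × 10⁻³ = 2617 kg/d removed.
P_X = Y_obs·Q·(S₀ − S) = 0.1713 × 2617 = 448.2 kg VSS/d.
R_O = Q·ΔS − 1.42 P_X = 2617 − 636.4 = 1980 kg O₂/d.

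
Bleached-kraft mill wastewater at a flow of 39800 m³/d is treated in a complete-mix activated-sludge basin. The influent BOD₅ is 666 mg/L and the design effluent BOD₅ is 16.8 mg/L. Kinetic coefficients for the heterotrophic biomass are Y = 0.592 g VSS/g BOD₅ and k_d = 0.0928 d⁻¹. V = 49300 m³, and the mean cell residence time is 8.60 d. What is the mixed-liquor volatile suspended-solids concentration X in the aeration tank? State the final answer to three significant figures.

X ≈ 1480 mg/L

From V·X·(1 + k_d·θ_c) = Y·Q·(S₀ − S)·θ_c: X = 0.592 × 39800 × (666 − 16.8) × 8.60 / [49300 × (1 + 0.0928 × 8.60)] = 1484 mg/L.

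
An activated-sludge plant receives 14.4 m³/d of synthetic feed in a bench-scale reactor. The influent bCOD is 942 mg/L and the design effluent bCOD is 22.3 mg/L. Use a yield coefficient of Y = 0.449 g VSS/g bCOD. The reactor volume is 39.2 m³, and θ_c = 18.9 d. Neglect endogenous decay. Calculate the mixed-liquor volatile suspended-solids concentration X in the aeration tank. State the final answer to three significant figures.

X ≈ 2870 mg/L

X = Y·Q·ΔS·θ_c / V = 0.449 × 14.4 × (942 − 22.3) × 18.9 / 39.2 = 2867 mg/L.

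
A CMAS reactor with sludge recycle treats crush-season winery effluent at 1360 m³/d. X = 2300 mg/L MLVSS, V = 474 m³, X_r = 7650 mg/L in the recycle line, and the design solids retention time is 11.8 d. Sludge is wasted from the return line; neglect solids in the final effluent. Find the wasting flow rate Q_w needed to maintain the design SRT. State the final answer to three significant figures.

Q_w = (V·X)/(θ_c X_r) = 474.0 × 2300 / (11.8 × 7650) = 12.08 m³/d.

Q_w ≈ 12.1 m³/d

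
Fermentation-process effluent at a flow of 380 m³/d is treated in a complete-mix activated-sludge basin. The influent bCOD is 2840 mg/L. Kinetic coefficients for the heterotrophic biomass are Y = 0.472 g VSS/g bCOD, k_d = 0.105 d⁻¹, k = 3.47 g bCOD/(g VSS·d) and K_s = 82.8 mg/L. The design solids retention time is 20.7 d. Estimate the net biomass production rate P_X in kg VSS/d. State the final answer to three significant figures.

From the Monod/SRT balance for a CMAS, S = K_s·(1+k_d θ_c)/[θ_c·(Y k − k_d) − 1] = 82.8 × (1 + 0.105 × 20.7) / [20.7 × (0.472 × 3.47 − 0.105) − 1] = 262.8 / 30.73 = 8.551 mg/L.
Y_obs = Y / (1 + k_d θ_c) = 0.472 / (1 + 0.105 × 20.7) = 0.472 / 3.173 = 0.1487.
Q·(S₀ − S) = 380 × (2840 − 8.55) × 10⁻³ = 1076 kg/d removed.
Biomass produced: P_X = Y_obs·Q·ΔS = 0.1487 × 1076 ≈ 160.0 kg VSS/d.

P_X ≈ 160 kg VSS/d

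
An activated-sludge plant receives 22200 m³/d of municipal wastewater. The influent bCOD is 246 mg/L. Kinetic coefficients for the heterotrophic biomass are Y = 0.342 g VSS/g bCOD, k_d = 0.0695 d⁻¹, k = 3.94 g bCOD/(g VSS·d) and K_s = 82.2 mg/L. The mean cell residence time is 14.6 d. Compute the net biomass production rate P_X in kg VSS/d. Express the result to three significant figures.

Effluent substrate depends only on kinetics and SRT: S = K_s(1 + k_d θ_c) / [θ_c(Yk − k_d) − 1] = 82.2 × (1 + 0.0695 × 14.6) / [14.6 × (0.342 × 3.94 − 0.0695) − 1] = 165.6 / 17.66 = 9.378 mg/L.
Y_obs = Y / (1 + k_d θ_c) = 0.342 / (1 + 0.0695 × 14.6) = 0.342 / 2.015 = 0.1698.
Substrate removed = Q·(S₀ − S) = 22200 m³/d × (246 − 9.38) g/m³ = 5.25×10^6 g/d = 5253 kg/d.
P_X = Y_obs · Q(S₀ − S) = 0.1698 × 5253 = 891.7 kg VSS/d.

P_X ≈ 892 kg VSS/d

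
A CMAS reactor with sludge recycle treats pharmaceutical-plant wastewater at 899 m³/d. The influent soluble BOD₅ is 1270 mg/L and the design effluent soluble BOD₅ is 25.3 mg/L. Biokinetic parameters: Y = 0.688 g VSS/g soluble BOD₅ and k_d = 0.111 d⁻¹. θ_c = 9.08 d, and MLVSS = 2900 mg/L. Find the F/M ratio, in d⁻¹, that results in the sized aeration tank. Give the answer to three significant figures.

Steady-state biomass mass balance: V·X·(1 + k_d·θ_c) = Y·Q·(S₀ − S)·θ_c, so V = 0.688 × 899 × (1270 − 25.3) × 9.08 / [2900 × (1 + 0.111 × 9.08)] = 6.99×10^6 / 5823 = 1201 m³.
Food-to-microorganism ratio F/M = Q S₀ / (V X) = 899 × 1270 / (1201 × 2900) = 0.3279 d⁻¹.

F/M ≈ 0.328 d⁻¹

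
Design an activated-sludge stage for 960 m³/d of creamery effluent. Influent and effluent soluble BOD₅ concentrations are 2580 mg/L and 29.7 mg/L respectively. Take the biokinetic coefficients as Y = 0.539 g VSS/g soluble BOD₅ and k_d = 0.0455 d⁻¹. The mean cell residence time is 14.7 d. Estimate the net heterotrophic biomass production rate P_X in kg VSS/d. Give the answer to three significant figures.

P_X ≈ 791 kg VSS/d

Observed yield with endogenous decay: Y_obs = Y / (1 + k_d·θ_c) = 0.539 / (1 + 0.0455 × 14.7) = 0.539 / 1.669 = 0.3230 g VSS/g soluble BOD₅.
Mass of soluble BOD₅ removed per day: Q(S₀ − S) = 960 × 2550 g/m³ = 2448 kg/d.
P_X = Y_obs · Q(S₀ − S) = 0.3230 × 2448 = 790.7 kg VSS/d.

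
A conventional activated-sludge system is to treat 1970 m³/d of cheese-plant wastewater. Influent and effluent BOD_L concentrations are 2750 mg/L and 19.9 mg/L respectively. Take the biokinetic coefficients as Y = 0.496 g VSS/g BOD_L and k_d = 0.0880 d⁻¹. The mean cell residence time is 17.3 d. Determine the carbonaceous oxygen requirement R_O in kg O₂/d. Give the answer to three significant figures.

R_O ≈ 3880 kg O₂/d

Correct the yield for decay: Y_obs = Y/(1 + k_d θ_c) = 0.496 / (1 + 0.0880 × 17.3) = 0.496 / 2.522 = 0.1966.
Q·(S₀ − S) = 1970 × (2750 − 19.9) × 10⁻³ = 5378 kg/d removed.
Biomass synthesised: P_X = Y_obs × 5378 = 1058 kg VSS/d.
R_O = Q·(S₀ − S) − 1.42·P_X = 5378 − 1.42 × 1058 = 3877 kg O₂/d.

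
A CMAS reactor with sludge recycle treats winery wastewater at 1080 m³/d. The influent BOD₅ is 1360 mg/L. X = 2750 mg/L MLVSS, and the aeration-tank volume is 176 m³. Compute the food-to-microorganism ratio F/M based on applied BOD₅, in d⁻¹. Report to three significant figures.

F/M ≈ 3.03 d⁻¹

Food-to-microorganism ratio F/M = Q S₀ / (V X) = 1080 × 1360 / (176.0 × 2750) = 3.035 d⁻¹.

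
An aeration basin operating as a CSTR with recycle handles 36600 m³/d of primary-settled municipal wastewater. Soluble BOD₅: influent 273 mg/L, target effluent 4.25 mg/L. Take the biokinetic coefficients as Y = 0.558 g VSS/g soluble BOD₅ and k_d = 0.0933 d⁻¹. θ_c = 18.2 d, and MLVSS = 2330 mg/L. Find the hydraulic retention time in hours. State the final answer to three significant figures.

τ ≈ 10.4 h

From the SRT design equation V = Y Q (S₀−S) θ_c / [X (1 + k_d θ_c)] = 0.558 × 36600 × (273 − 4.25) × 18.2 / [2330 × (1 + 0.0933 × 18.2)] = 9.99×10^7 / 6286 = 15890 m³.
τ = V/Q = 15890/36600 = 0.4342 d, or 10.42 h.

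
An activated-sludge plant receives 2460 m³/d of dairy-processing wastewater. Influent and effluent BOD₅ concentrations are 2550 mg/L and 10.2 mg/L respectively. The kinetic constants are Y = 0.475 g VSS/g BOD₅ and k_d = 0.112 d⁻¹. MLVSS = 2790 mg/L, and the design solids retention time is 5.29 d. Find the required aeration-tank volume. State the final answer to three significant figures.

V ≈ 3530 m³

From the SRT design equation V = Y Q (S₀−S) θ_c / [X (1 + k_d θ_c)] = 0.475 × 2460 × (2550 − 10.2) × 5.29 / [2790 × (1 + 0.112 × 5.29)] = 1.57×10^7 / 4443 = 3534 m³.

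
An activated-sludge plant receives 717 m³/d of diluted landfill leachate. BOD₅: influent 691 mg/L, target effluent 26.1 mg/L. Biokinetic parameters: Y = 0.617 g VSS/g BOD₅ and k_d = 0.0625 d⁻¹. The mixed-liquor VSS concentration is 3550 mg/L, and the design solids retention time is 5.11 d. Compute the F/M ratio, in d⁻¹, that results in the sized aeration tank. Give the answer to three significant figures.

Rearranging the biomass balance for a CMAS with decay, V = Y·Q·ΔS·θ_c / [X·(1+k_d θ_c)] = 0.617 × 717 × (691 − 26.1) × 5.11 / [3550 × (1 + 0.0625 × 5.11)] = 1.5×10^6 / 4684 = 320.9 m³.
F/M = applied load / biomass = Q·S₀/(V·X) = 717 × 691 / (320.9 × 3550) = 0.4349 d⁻¹.

F/M ≈ 0.435 d⁻¹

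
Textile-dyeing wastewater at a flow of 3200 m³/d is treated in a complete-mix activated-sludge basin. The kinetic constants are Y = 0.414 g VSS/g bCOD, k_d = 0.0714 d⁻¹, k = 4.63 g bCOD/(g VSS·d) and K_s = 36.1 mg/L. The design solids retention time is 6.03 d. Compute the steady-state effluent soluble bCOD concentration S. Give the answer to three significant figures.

For a completely mixed reactor with recycle the Lawrence–McCarty relation gives S = K_s·(1 + k_d·θ_c) / [θ_c·(Y·k − k_d) − 1] = 36.1 × (1 + 0.0714 × 6.03) / [6.03 × (0.414 × 4.63 − 0.0714) − 1] = 51.64 / 10.13 = 5.099 mg/L.

S ≈ 5.10 mg/L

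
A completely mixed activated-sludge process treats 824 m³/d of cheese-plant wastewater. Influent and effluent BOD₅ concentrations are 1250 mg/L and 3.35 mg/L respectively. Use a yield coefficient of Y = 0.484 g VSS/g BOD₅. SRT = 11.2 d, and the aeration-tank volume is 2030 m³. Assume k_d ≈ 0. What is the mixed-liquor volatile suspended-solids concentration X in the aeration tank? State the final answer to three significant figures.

X ≈ 2740 mg/L

X = Y·Q·ΔS·θ_c / V = 0.484 × 824 × (1250 − 3.35) × 11.2 / 2030 = 2743 mg/L.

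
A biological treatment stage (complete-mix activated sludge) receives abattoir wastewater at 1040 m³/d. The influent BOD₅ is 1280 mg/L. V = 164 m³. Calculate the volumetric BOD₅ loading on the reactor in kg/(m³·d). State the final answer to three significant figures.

L_v ≈ 8.12 kg BOD₅/(m³·d)

L_v = Q S₀ / V = 1040 × 1280 × 10⁻³ / 164.0 = 8.117 kg/(m³·d).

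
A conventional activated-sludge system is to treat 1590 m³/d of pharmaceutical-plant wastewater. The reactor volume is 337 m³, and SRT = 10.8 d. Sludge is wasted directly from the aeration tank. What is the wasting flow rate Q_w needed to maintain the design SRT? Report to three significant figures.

Wasting from the aeration tank: Q_w = V / θ_c = 337.0 / 10.8 = 31.20 m³/d.

Q_w ≈ 31.2 m³/d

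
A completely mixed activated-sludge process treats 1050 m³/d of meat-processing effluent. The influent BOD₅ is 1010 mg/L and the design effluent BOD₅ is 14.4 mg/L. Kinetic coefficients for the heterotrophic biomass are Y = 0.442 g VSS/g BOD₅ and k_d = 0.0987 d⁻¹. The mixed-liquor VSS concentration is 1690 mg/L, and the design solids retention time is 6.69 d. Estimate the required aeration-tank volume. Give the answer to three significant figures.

V ≈ 1100 m³

Rearranging the biomass balance for a CMAS with decay, V = Y·Q·ΔS·θ_c / [X·(1+k_d θ_c)] = 0.442 × 1050 × (1010 − 14.4) × 6.69 / [1690 × (1 + 0.0987 × 6.69)] = 3.09×10^6 / 2806 = 1102 m³.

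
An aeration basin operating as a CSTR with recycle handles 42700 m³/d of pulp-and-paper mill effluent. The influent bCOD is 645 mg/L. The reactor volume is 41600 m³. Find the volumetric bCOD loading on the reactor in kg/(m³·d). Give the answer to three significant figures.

L_v = Q S₀ / V = 42700 × 645 × 10⁻³ / 41600 = 0.6621 kg/(m³·d).

L_v ≈ 0.662 kg bCOD/(m³·d)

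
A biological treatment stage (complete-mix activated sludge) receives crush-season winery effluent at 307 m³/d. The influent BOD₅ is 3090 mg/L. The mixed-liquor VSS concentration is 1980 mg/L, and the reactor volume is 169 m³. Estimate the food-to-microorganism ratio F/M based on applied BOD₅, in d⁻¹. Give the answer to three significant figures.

F/M ≈ 2.83 d⁻¹

F/M = Q·S₀ / (V·X) = 307 × 3090 / (169.0 × 1980) = 2.835 g BOD₅·(g VSS·d)⁻¹.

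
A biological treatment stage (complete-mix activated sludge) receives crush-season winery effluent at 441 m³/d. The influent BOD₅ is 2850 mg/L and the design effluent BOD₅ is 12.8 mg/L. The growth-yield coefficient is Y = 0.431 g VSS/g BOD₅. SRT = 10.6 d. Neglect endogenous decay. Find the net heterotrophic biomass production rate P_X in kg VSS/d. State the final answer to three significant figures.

P_X ≈ 539 kg VSS/d

Since k_d ≈ 0, Y_obs = Y = 0.431 g VSS/g BOD₅.
Q·(S₀ − S) = 441 × (2850 − 12.8) × 10⁻³ = 1251 kg/d removed.
Biomass produced: P_X = Y_obs·Q·ΔS = 0.4310 × 1251 ≈ 539.3 kg VSS/d.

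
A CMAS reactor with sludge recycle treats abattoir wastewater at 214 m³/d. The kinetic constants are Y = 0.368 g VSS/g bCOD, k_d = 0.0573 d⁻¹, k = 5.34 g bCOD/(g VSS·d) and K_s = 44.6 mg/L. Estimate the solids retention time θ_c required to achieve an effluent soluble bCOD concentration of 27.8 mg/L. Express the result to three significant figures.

Specific growth rate at S = 27.8 mg/L: μ = YkS/(K_s+S) = 0.368·5.34·27.8/(44.6+27.8) = 0.7546 d⁻¹.
Then 1/θ_c = μ − k_d = 0.7546 − 0.0573 = 0.6973 d⁻¹, giving θ_c = 1.434 d.

θ_c ≈ 1.43 d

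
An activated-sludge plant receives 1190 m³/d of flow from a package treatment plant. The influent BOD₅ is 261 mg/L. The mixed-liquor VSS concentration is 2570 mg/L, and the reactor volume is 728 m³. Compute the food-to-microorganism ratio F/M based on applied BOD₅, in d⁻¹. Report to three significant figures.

Food-to-microorganism ratio F/M = Q S₀ / (V X) = 1190 × 261 / (728.0 × 2570) = 0.1660 d⁻¹.

F/M ≈ 0.166 d⁻¹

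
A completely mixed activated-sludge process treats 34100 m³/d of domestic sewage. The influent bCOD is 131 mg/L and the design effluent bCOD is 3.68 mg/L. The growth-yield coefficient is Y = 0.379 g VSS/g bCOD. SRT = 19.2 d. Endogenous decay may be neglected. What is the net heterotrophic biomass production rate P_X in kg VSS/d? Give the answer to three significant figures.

P_X ≈ 1650 kg VSS/d

With endogenous decay neglected, the observed yield equals the true yield: Y_obs = Y = 0.379 g VSS/g bCOD.
Mass of bCOD removed per day: Q(S₀ − S) = 34100 × 127.3 g/m³ = 4342 kg/d.
So the net sludge growth is P_X = 0.3790 × 4342 = 1645 kg VSS/d.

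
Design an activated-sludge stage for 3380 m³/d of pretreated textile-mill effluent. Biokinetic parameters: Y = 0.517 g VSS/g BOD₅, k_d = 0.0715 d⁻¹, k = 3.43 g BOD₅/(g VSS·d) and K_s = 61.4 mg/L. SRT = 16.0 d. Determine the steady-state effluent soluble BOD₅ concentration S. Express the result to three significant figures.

Effluent substrate depends only on kinetics and SRT: S = K_s(1 + k_d θ_c) / [θ_c(Yk − k_d) − 1] = 61.4 × (1 + 0.0715 × 16.0) / [16.0 × (0.517 × 3.43 − 0.0715) − 1] = 131.6 / 26.23 = 5.019 mg/L.

S ≈ 5.02 mg/L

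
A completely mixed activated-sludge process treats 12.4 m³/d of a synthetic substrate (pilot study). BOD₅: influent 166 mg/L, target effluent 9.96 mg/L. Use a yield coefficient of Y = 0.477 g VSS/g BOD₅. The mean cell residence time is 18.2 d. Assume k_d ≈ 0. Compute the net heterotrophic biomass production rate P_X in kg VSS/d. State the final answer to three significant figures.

Since k_d ≈ 0, Y_obs = Y = 0.477 g VSS/g BOD₅.
ΔS = 166 − 9.96 = 156.0 mg/L, so the substrate removal rate is 12.4 × 156.0/1000 = 1.935 kg BOD₅/d.
Net biomass production P_X = Y_obs × Q·(S₀ − S) = 0.4770 × 1.935 = 0.9229 kg VSS/d.

P_X ≈ 0.923 kg VSS/d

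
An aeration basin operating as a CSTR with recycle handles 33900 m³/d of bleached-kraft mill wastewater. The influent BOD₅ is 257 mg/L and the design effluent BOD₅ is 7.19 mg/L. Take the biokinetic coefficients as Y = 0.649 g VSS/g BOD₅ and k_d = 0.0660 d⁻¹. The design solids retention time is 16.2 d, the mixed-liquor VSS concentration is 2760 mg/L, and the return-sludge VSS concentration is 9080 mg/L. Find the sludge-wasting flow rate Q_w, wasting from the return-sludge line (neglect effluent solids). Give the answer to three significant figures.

Rearranging the biomass balance for a CMAS with decay, V = Y·Q·ΔS·θ_c / [X·(1+k_d θ_c)] = 0.649 × 33900 × (257 − 7.19) × 16.2 / [2760 × (1 + 0.0660 × 16.2)] = 8.9×10^7 / 5711 = 15590 m³.
θ_c = V·X/(Q_w·X_r) when wasting from the recycle, so Q_w = V·X/(θ_c·X_r) = 15590 × 2760 / (16.2 × 9080) = 292.5 m³/d.

Q_w ≈ 293 m³/d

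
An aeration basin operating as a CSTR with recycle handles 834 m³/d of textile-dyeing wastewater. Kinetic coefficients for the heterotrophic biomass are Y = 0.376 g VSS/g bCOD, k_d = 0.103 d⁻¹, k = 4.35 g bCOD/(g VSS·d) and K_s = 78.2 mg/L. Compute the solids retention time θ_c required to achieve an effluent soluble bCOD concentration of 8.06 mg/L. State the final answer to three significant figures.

θ_c ≈ 20.1 d

At the target effluent, Y k S/(K_s+S) = 0.376×4.35×8.06/86.26 = 0.1528 d⁻¹.
Then 1/θ_c = μ − k_d = 0.1528 − 0.103 = 0.04983 d⁻¹, giving θ_c = 20.07 d.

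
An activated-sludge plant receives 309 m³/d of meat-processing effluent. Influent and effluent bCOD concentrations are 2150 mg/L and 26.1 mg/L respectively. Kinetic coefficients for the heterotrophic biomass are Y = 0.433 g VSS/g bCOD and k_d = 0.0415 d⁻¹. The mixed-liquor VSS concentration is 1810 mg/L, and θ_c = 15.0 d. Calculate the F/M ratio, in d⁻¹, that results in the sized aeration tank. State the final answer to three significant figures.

Steady-state biomass mass balance: V·X·(1 + k_d·θ_c) = Y·Q·(S₀ − S)·θ_c, so V = 0.433 × 309 × (2150 − 26.1) × 15.0 / [1810 × (1 + 0.0415 × 15.0)] = 4.26×10^6 / 2937 = 1451 m³.
F/M = Q·S₀ / (V·X) = 309 × 2150 / (1451 × 1810) = 0.2529 g bCOD·(g VSS·d)⁻¹.

F/M ≈ 0.253 d⁻¹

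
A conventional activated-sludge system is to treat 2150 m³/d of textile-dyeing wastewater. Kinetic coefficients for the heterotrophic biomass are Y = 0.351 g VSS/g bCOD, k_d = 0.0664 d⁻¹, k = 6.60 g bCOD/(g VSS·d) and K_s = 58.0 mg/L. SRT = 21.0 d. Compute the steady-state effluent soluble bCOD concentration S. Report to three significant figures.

Effluent substrate depends only on kinetics and SRT: S = K_s(1 + k_d θ_c) / [θ_c(Yk − k_d) − 1] = 58.0 × (1 + 0.0664 × 21.0) / [21.0 × (0.351 × 6.60 − 0.0664) − 1] = 138.9 / 46.25 = 3.002 mg/L.

S ≈ 3.00 mg/L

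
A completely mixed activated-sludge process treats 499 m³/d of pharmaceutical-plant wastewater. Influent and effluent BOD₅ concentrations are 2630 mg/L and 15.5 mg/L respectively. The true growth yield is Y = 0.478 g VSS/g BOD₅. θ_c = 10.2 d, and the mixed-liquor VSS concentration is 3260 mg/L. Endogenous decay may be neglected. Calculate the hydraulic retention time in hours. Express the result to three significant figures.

τ ≈ 93.8 h

Biomass mass balance (decay neglected): V·X = Y·Q·(S₀ − S)·θ_c, so V = 0.478 × 499 × (2630 − 15.5) × 10.2 / 3260 = 1951 m³.
Hydraulic retention time τ = V/Q = 1951 / 499 = 3.910 d = 93.84 h.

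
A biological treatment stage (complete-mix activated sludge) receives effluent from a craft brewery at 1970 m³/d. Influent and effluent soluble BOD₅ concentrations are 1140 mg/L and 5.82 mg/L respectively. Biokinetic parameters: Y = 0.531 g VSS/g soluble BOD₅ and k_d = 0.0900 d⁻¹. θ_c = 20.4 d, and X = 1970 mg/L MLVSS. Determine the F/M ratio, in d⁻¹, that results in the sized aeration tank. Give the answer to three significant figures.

Steady-state biomass mass balance: V·X·(1 + k_d·θ_c) = Y·Q·(S₀ − S)·θ_c, so V = 0.531 × 1970 × (1140 − 5.82) × 20.4 / [1970 × (1 + 0.0900 × 20.4)] = 2.42×10^7 / 5587 = 4332 m³.
F/M = applied load / biomass = Q·S₀/(V·X) = 1970 × 1140 / (4332 × 1970) = 0.2632 d⁻¹.

F/M ≈ 0.263 d⁻¹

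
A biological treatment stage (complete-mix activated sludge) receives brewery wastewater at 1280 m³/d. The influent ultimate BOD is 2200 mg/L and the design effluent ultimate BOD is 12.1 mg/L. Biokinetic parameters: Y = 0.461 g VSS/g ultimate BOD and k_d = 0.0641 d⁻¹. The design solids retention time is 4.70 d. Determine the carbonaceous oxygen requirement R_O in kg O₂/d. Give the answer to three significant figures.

Y_obs = Y / (1 + k_d θ_c) = 0.461 / (1 + 0.0641 × 4.70) = 0.461 / 1.301 = 0.3543.
Mass of ultimate BOD removed per day: Q(S₀ − S) = 1280 × 2188 g/m³ = 2801 kg/d.
P_X = Y_obs·Q·(S₀ − S) = 0.3543 × 2801 = 992.1 kg VSS/d.
Carbonaceous O₂ demand = substrate oxidised − cell-mass equivalent = 2801 − 1.42 × 992.1 = 1392 kg O₂/d.

R_O ≈ 1390 kg O₂/d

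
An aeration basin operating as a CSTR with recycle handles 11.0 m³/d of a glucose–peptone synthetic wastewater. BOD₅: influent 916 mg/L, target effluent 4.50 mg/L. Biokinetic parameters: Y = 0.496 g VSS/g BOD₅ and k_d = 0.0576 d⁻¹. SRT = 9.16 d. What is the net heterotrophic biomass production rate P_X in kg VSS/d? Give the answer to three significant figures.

Y_obs = Y / (1 + k_d θ_c) = 0.496 / (1 + 0.0576 × 9.16) = 0.496 / 1.528 = 0.3247.
Mass of BOD₅ removed per day: Q(S₀ − S) = 11.0 × 911.5 g/m³ = 10.03 kg/d.
P_X = Y_obs · Q(S₀ − S) = 0.3247 × 10.03 = 3.255 kg VSS/d.

P_X ≈ 3.26 kg VSS/d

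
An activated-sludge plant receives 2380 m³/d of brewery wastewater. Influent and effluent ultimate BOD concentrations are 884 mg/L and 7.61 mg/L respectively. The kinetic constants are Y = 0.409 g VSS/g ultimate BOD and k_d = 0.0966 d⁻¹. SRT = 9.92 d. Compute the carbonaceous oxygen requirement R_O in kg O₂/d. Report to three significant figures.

R_O ≈ 1470 kg O₂/d

Correct the yield for decay: Y_obs = Y/(1 + k_d θ_c) = 0.409 / (1 + 0.0966 × 9.92) = 0.409 / 1.958 = 0.2089.
Substrate removed = Q·(S₀ − S) = 2380 m³/d × (884 − 7.61) g/m³ = 2.09×10^6 g/d = 2086 kg/d.
Net sludge production P_X = 0.2089 × 2086 = 435.6 kg VSS/d.
Carbonaceous O₂ demand = substrate oxidised − cell-mass equivalent = 2086 − 1.42 × 435.6 = 1467 kg O₂/d.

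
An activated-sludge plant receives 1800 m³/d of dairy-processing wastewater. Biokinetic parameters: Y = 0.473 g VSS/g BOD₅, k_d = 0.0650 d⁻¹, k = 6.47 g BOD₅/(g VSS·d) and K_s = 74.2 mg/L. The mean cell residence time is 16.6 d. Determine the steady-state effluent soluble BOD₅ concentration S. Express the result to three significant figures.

Effluent substrate depends only on kinetics and SRT: S = K_s(1 + k_d θ_c) / [θ_c(Yk − k_d) − 1] = 74.2 × (1 + 0.0650 × 16.6) / [16.6 × (0.473 × 6.47 − 0.0650) − 1] = 154.3 / 48.72 = 3.166 mg/L.

S ≈ 3.17 mg/L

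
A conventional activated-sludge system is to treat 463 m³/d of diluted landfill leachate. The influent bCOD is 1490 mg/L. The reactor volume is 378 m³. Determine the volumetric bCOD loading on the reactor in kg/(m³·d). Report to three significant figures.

L_v ≈ 1.83 kg bCOD/(m³·d)

Volumetric loading L_v = Q·S₀ / V = 463 × 1490 g/m³ / 378.0 m³ = 1825 g/(m³·d) = 1.825 kg bCOD/(m³·d).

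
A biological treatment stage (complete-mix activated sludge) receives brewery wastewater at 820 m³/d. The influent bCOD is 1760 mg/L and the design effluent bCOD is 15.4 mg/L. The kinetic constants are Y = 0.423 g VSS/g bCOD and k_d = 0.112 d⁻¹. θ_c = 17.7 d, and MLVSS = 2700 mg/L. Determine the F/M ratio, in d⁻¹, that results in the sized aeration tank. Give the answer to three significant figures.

From the SRT design equation V = Y Q (S₀−S) θ_c / [X (1 + k_d θ_c)] = 0.423 × 820 × (1760 − 15.4) × 17.7 / [2700 × (1 + 0.112 × 17.7)] = 1.07×10^7 / 8052 = 1330 m³.
Food-to-microorganism ratio F/M = Q S₀ / (V X) = 820 × 1760 / (1330 × 2700) = 0.4019 d⁻¹.

F/M ≈ 0.402 d⁻¹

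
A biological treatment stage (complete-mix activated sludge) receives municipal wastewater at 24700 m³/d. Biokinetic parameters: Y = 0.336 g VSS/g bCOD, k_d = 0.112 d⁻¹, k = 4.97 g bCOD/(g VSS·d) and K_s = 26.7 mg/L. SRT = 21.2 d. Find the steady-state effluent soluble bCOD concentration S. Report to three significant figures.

S ≈ 2.81 mg/L

For a completely mixed reactor with recycle the Lawrence–McCarty relation gives S = K_s·(1 + k_d·θ_c) / [θ_c·(Y·k − k_d) − 1] = 26.7 × (1 + 0.112 × 21.2) / [21.2 × (0.336 × 4.97 − 0.112) − 1] = 90.10 / 32.03 = 2.813 mg/L.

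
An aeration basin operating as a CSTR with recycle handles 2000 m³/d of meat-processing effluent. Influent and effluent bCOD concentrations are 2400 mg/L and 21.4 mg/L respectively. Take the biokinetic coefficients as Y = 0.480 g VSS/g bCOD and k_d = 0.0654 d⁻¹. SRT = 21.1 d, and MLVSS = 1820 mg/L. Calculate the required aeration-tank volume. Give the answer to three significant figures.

V ≈ 11100 m³

Steady-state biomass mass balance: V·X·(1 + k_d·θ_c) = Y·Q·(S₀ − S)·θ_c, so V = 0.480 × 2000 × (2400 − 21.4) × 21.1 / [1820 × (1 + 0.0654 × 21.1)] = 4.82×10^7 / 4331 = 11123 m³.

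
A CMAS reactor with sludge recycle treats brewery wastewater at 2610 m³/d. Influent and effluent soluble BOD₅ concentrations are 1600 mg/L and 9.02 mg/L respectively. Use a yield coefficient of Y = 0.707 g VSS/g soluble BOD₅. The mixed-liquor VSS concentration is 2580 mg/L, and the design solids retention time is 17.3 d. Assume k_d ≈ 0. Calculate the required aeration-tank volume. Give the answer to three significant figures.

Biomass mass balance (decay neglected): V·X = Y·Q·(S₀ − S)·θ_c, so V = 0.707 × 2610 × (1600 − 9.02) × 17.3 / 2580 = 19686 m³.

V ≈ 19700 m³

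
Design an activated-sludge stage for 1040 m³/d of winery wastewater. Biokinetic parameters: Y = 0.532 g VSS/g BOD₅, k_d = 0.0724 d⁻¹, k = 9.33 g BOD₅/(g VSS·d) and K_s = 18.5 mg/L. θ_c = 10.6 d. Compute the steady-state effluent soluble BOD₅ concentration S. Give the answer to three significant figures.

For a completely mixed reactor with recycle the Lawrence–McCarty relation gives S = K_s·(1 + k_d·θ_c) / [θ_c·(Y·k − k_d) − 1] = 18.5 × (1 + 0.0724 × 10.6) / [10.6 × (0.532 × 9.33 − 0.0724) − 1] = 32.70 / 50.85 = 0.6431 mg/L.

S ≈ 0.643 mg/L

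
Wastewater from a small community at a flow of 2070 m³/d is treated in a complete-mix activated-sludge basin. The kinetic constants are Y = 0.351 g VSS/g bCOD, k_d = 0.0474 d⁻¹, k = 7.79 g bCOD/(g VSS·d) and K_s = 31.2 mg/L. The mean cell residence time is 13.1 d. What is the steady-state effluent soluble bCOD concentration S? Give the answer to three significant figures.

For a completely mixed reactor with recycle the Lawrence–McCarty relation gives S = K_s·(1 + k_d·θ_c) / [θ_c·(Y·k − k_d) − 1] = 31.2 × (1 + 0.0474 × 13.1) / [13.1 × (0.351 × 7.79 − 0.0474) − 1] = 50.57 / 34.20 = 1.479 mg/L.

S ≈ 1.48 mg/L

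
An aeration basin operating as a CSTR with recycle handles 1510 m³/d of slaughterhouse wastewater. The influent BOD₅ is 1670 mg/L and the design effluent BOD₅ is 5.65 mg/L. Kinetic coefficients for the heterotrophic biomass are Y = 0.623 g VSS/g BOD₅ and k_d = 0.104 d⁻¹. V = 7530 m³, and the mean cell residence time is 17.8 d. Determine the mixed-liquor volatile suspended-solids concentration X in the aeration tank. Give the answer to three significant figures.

Solving the biomass balance for X: X = Y Q (S₀−S) θ_c / [V (1+k_d θ_c)] = 0.623 × 1510 × (1670 − 5.65) × 17.8 / [7530 × (1 + 0.104 × 17.8)] = 1298 mg/L.

X ≈ 1300 mg/L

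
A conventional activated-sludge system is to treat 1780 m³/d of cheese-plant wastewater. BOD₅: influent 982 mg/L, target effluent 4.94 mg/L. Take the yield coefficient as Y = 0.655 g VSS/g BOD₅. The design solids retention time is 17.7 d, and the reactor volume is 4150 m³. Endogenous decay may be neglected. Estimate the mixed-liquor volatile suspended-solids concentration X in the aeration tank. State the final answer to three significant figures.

X ≈ 4860 mg/L

From V·X = Y·Q·(S₀ − S)·θ_c (decay neglected): X = 0.655 × 1780 × (982 − 4.94) × 17.7 / 4150 = 4859 mg/L.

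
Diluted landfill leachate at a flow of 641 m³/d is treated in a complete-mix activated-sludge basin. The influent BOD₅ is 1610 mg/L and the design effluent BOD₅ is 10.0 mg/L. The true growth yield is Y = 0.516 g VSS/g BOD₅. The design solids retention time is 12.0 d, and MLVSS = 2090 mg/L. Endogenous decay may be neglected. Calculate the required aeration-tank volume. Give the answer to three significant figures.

With k_d = 0 the design equation reduces to V = Y Q (S₀−S) θ_c / X = 0.516 × 641 × (1610 − 10.0) × 12.0 / 2090 = 3039 m³.

V ≈ 3040 m³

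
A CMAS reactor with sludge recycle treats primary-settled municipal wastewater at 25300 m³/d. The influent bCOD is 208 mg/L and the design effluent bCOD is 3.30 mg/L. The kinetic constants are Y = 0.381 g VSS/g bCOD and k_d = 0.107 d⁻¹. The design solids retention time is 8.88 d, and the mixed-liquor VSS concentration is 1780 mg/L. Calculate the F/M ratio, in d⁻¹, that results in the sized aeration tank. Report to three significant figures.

Steady-state biomass mass balance: V·X·(1 + k_d·θ_c) = Y·Q·(S₀ − S)·θ_c, so V = 0.381 × 25300 × (208 − 3.30) × 8.88 / [1780 × (1 + 0.107 × 8.88)] = 1.75×10^7 / 3471 = 5048 m³.
F/M = Q·S₀ / (V·X) = 25300 × 208 / (5048 × 1780) = 0.5857 g bCOD·(g VSS·d)⁻¹.

F/M ≈ 0.586 d⁻¹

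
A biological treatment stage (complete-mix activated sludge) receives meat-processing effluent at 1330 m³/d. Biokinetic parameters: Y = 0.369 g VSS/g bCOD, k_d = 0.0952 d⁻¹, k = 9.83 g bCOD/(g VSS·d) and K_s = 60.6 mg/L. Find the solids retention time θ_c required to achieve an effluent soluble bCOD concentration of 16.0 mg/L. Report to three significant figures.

From 1/θ_c = Y·k·S/(K_s + S) − k_d: Y·k·S/(K_s+S) = 0.369 × 9.83 × 16.0 / (60.6 + 16.0) = 0.7577 d⁻¹.
θ_c = 1/(μ − k_d) = 1/(0.7577 − 0.0952) = 1/0.6625 = 1.510 d.

θ_c ≈ 1.51 d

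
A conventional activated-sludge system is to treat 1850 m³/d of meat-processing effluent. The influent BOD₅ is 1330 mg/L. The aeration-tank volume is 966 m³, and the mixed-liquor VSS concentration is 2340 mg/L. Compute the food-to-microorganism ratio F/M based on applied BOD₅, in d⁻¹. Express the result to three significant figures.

F/M ≈ 1.09 d⁻¹

Food-to-microorganism ratio F/M = Q S₀ / (V X) = 1850 × 1330 / (966.0 × 2340) = 1.089 d⁻¹.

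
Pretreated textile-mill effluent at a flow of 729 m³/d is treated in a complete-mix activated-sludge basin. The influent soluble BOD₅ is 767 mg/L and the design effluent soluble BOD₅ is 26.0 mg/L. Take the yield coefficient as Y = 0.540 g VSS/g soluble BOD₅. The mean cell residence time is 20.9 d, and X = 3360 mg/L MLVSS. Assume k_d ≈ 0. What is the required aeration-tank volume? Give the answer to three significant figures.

V ≈ 1810 m³

V·X = Y·Q·ΔS·θ_c gives V = 0.540 × 729 × (767 − 26.0) × 20.9 / 3360 = 1814 m³.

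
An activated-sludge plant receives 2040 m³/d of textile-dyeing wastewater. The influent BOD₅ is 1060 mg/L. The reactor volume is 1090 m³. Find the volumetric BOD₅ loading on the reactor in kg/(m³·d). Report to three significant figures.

L_v = Q S₀ / V = 2040 × 1060 × 10⁻³ / 1090 = 1.984 kg/(m³·d).

L_v ≈ 1.98 kg BOD₅/(m³·d)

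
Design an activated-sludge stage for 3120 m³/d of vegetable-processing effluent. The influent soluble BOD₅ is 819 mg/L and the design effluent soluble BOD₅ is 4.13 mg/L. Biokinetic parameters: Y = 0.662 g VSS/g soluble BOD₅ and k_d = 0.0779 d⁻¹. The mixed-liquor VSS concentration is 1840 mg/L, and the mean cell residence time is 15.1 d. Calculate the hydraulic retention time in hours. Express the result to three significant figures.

Rearranging the biomass balance for a CMAS with decay, V = Y·Q·ΔS·θ_c / [X·(1+k_d θ_c)] = 0.662 × 3120 × (819 − 4.13) × 15.1 / [1840 × (1 + 0.0779 × 15.1)] = 2.54×10^7 / 4004 = 6347 m³.
τ = V/Q = 6347/3120 = 2.034 d, or 48.82 h.

τ ≈ 48.8 h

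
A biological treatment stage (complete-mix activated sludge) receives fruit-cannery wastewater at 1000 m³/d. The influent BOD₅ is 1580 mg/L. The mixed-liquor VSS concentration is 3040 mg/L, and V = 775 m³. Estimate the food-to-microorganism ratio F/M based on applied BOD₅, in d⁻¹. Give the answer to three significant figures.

F/M ≈ 0.671 d⁻¹

F/M = Q·S₀ / (V·X) = 1000 × 1580 / (775.0 × 3040) = 0.6706 g BOD₅·(g VSS·d)⁻¹.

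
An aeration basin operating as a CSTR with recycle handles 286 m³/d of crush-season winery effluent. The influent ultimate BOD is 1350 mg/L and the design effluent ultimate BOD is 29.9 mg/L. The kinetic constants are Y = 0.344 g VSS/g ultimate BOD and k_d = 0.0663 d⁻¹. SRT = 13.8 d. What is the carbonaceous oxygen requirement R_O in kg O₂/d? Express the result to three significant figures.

Y_obs = Y / (1 + k_d θ_c) = 0.344 / (1 + 0.0663 × 13.8) = 0.344 / 1.915 = 0.1796.
Q·(S₀ − S) = 286 × (1350 − 29.9) × 10⁻³ = 377.5 kg/d removed.
Biomass synthesised: P_X = Y_obs × 377.5 = 67.82 kg VSS/d.
Carbonaceous O₂ demand = substrate oxidised − cell-mass equivalent = 377.5 − 1.42 × 67.82 = 281.2 kg O₂/d.

R_O ≈ 281 kg O₂/d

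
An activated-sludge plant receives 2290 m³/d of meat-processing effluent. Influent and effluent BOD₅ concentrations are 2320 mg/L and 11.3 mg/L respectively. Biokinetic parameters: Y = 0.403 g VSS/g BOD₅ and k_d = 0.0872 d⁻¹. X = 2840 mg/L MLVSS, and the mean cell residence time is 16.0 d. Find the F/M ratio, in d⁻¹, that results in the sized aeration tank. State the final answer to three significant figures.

F/M ≈ 0.373 d⁻¹

From the SRT design equation V = Y Q (S₀−S) θ_c / [X (1 + k_d θ_c)] = 0.403 × 2290 × (2320 − 11.3) × 16.0 / [2840 × (1 + 0.0872 × 16.0)] = 3.41×10^7 / 6802 = 5012 m³.
F/M = Q·S₀ / (V·X) = 2290 × 2320 / (5012 × 2840) = 0.3733 g BOD₅·(g VSS·d)⁻¹.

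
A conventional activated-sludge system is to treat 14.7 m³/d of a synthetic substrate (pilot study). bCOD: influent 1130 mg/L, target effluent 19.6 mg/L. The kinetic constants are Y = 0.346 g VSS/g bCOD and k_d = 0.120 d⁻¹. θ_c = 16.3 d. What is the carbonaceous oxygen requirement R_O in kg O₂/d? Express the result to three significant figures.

R_O ≈ 13.6 kg O₂/d

The observed yield is Y_obs = Y/(1 + k_d·θ_c) = 0.346 / (1 + 0.120 × 16.3) = 0.346 / 2.956 = 0.1171 g VSS per g bCOD removed.
Q·(S₀ − S) = 14.7 × (1130 − 19.6) × 10⁻³ = 16.32 kg/d removed.
Biomass synthesised: P_X = Y_obs × 16.32 = 1.911 kg VSS/d.
R_O = Q·ΔS − 1.42 P_X = 16.32 − 2.713 = 13.61 kg O₂/d.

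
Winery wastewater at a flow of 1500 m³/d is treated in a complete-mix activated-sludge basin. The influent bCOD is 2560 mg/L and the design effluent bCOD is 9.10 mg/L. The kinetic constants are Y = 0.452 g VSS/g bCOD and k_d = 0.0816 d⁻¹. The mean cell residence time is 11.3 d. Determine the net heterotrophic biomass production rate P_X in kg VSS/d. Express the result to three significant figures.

P_X ≈ 900 kg VSS/d

Y_obs = Y / (1 + k_d θ_c) = 0.452 / (1 + 0.0816 × 11.3) = 0.452 / 1.922 = 0.2352.
ΔS = 2560 − 9.10 = 2551 mg/L, so the substrate removal rate is 1500 × 2551/1000 = 3826 kg bCOD/d.
Biomass produced: P_X = Y_obs·Q·ΔS = 0.2352 × 3826 ≈ 899.8 kg VSS/d.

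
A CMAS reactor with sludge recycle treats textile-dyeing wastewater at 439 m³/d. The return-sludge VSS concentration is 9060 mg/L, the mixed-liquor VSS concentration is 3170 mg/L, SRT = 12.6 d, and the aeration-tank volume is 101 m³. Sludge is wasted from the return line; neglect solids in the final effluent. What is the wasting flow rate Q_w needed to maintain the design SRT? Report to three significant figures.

Q_w = (V·X)/(θ_c X_r) = 101.0 × 3170 / (12.6 × 9060) = 2.805 m³/d.

Q_w ≈ 2.80 m³/d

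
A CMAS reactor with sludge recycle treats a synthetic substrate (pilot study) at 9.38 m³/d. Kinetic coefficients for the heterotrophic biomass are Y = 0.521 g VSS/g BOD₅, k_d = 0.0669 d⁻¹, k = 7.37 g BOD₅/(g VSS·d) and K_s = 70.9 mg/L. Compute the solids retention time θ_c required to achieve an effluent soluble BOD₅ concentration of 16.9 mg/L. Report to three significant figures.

Specific growth rate at S = 16.9 mg/L: μ = YkS/(K_s+S) = 0.521·7.37·16.9/(70.9+16.9) = 0.7391 d⁻¹.
Then 1/θ_c = μ − k_d = 0.7391 − 0.0669 = 0.6722 d⁻¹, giving θ_c = 1.488 d.

θ_c ≈ 1.49 d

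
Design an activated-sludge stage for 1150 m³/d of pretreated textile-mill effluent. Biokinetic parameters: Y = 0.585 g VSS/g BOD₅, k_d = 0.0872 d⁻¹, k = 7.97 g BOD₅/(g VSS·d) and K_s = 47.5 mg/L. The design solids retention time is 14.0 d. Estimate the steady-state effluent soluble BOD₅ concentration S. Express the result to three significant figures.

S ≈ 1.67 mg/L

For a completely mixed reactor with recycle the Lawrence–McCarty relation gives S = K_s·(1 + k_d·θ_c) / [θ_c·(Y·k − k_d) − 1] = 47.5 × (1 + 0.0872 × 14.0) / [14.0 × (0.585 × 7.97 − 0.0872) − 1] = 105.5 / 63.05 = 1.673 mg/L.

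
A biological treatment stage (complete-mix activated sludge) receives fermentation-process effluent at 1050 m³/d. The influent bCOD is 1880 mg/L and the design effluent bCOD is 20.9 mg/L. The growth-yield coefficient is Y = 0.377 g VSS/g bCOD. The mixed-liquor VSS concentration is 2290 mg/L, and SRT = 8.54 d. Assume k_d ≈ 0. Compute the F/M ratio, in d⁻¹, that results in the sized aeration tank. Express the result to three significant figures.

F/M ≈ 0.314 d⁻¹

Biomass mass balance (decay neglected): V·X = Y·Q·(S₀ − S)·θ_c, so V = 0.377 × 1050 × (1880 − 20.9) × 8.54 / 2290 = 2744 m³.
F/M = Q·S₀ / (V·X) = 1050 × 1880 / (2744 × 2290) = 0.3141 g bCOD·(g VSS·d)⁻¹.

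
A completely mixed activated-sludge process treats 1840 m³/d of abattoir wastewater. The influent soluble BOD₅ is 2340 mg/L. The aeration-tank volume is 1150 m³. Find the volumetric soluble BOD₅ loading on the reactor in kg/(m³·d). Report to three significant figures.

Applied soluble BOD₅ load per unit volume = Q·S₀/V = (1840 × 2340/1000)/1150 = 3.744 kg soluble BOD₅·m⁻³·d⁻¹.

L_v ≈ 3.74 kg soluble BOD₅/(m³·d)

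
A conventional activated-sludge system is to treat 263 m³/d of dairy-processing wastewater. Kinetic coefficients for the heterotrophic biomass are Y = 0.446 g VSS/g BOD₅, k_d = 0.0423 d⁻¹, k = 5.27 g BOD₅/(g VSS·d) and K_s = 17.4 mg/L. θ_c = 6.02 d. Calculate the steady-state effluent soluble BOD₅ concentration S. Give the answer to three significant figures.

S ≈ 1.69 mg/L

For a completely mixed reactor with recycle the Lawrence–McCarty relation gives S = K_s·(1 + k_d·θ_c) / [θ_c·(Y·k − k_d) − 1] = 17.4 × (1 + 0.0423 × 6.02) / [6.02 × (0.446 × 5.27 − 0.0423) − 1] = 21.83 / 12.89 = 1.693 mg/L.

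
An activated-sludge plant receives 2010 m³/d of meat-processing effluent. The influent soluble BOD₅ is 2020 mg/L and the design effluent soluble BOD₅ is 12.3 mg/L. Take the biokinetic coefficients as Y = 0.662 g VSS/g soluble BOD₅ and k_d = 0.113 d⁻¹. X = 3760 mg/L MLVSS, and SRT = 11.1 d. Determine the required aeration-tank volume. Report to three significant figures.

V ≈ 3500 m³

From the SRT design equation V = Y Q (S₀−S) θ_c / [X (1 + k_d θ_c)] = 0.662 × 2010 × (2020 − 12.3) × 11.1 / [3760 × (1 + 0.113 × 11.1)] = 2.97×10^7 / 8476 = 3498 m³.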